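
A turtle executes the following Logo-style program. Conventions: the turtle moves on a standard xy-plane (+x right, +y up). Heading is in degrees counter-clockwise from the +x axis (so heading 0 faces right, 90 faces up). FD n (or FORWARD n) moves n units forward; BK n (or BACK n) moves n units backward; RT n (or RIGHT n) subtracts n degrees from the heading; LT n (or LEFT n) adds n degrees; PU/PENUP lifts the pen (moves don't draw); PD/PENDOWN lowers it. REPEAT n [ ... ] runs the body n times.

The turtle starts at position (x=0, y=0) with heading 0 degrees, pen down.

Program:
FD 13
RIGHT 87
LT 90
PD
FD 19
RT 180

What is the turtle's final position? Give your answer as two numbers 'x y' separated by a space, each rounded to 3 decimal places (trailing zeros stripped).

Answer: 31.974 0.994

Derivation:
Executing turtle program step by step:
Start: pos=(0,0), heading=0, pen down
FD 13: (0,0) -> (13,0) [heading=0, draw]
RT 87: heading 0 -> 273
LT 90: heading 273 -> 3
PD: pen down
FD 19: (13,0) -> (31.974,0.994) [heading=3, draw]
RT 180: heading 3 -> 183
Final: pos=(31.974,0.994), heading=183, 2 segment(s) drawn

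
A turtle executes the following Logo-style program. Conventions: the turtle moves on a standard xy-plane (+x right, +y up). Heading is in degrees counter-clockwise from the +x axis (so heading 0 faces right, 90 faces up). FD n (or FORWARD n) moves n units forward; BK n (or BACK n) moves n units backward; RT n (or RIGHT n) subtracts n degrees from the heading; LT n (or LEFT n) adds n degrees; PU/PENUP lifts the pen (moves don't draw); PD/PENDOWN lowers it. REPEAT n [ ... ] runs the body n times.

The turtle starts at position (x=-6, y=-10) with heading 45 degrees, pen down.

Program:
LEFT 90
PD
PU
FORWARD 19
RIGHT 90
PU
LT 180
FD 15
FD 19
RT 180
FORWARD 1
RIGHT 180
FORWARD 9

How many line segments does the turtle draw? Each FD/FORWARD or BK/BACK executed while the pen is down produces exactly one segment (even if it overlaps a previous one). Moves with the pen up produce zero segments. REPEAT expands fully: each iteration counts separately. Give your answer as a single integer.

Executing turtle program step by step:
Start: pos=(-6,-10), heading=45, pen down
LT 90: heading 45 -> 135
PD: pen down
PU: pen up
FD 19: (-6,-10) -> (-19.435,3.435) [heading=135, move]
RT 90: heading 135 -> 45
PU: pen up
LT 180: heading 45 -> 225
FD 15: (-19.435,3.435) -> (-30.042,-7.172) [heading=225, move]
FD 19: (-30.042,-7.172) -> (-43.477,-20.607) [heading=225, move]
RT 180: heading 225 -> 45
FD 1: (-43.477,-20.607) -> (-42.77,-19.899) [heading=45, move]
RT 180: heading 45 -> 225
FD 9: (-42.77,-19.899) -> (-49.134,-26.263) [heading=225, move]
Final: pos=(-49.134,-26.263), heading=225, 0 segment(s) drawn
Segments drawn: 0

Answer: 0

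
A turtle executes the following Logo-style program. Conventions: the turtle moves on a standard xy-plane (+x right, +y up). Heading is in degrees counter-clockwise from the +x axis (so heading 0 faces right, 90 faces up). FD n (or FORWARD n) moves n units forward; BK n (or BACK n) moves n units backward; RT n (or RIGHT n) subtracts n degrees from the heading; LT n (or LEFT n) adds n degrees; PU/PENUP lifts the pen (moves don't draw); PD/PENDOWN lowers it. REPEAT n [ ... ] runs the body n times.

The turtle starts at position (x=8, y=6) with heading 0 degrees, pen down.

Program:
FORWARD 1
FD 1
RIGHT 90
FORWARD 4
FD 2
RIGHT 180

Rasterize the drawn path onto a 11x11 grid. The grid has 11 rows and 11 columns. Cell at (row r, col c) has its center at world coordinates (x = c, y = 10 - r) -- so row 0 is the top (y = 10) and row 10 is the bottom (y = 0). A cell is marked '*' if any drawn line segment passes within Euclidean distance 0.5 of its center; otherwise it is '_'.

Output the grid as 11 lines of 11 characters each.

Segment 0: (8,6) -> (9,6)
Segment 1: (9,6) -> (10,6)
Segment 2: (10,6) -> (10,2)
Segment 3: (10,2) -> (10,0)

Answer: ___________
___________
___________
___________
________***
__________*
__________*
__________*
__________*
__________*
__________*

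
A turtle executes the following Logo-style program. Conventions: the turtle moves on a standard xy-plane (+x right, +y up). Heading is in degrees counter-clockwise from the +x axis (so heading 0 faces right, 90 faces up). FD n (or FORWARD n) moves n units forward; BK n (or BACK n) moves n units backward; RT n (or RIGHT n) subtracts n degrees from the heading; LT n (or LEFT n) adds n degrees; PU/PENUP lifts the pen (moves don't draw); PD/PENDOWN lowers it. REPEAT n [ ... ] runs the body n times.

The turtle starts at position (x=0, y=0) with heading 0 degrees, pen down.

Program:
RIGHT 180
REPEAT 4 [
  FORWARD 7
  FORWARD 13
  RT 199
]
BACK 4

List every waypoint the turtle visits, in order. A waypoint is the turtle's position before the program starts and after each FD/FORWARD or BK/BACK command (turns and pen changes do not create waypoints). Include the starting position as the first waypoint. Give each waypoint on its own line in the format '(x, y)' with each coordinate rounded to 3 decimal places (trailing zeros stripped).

Executing turtle program step by step:
Start: pos=(0,0), heading=0, pen down
RT 180: heading 0 -> 180
REPEAT 4 [
  -- iteration 1/4 --
  FD 7: (0,0) -> (-7,0) [heading=180, draw]
  FD 13: (-7,0) -> (-20,0) [heading=180, draw]
  RT 199: heading 180 -> 341
  -- iteration 2/4 --
  FD 7: (-20,0) -> (-13.381,-2.279) [heading=341, draw]
  FD 13: (-13.381,-2.279) -> (-1.09,-6.511) [heading=341, draw]
  RT 199: heading 341 -> 142
  -- iteration 3/4 --
  FD 7: (-1.09,-6.511) -> (-6.606,-2.202) [heading=142, draw]
  FD 13: (-6.606,-2.202) -> (-16.85,5.802) [heading=142, draw]
  RT 199: heading 142 -> 303
  -- iteration 4/4 --
  FD 7: (-16.85,5.802) -> (-13.037,-0.069) [heading=303, draw]
  FD 13: (-13.037,-0.069) -> (-5.957,-10.972) [heading=303, draw]
  RT 199: heading 303 -> 104
]
BK 4: (-5.957,-10.972) -> (-4.989,-14.853) [heading=104, draw]
Final: pos=(-4.989,-14.853), heading=104, 9 segment(s) drawn
Waypoints (10 total):
(0, 0)
(-7, 0)
(-20, 0)
(-13.381, -2.279)
(-1.09, -6.511)
(-6.606, -2.202)
(-16.85, 5.802)
(-13.037, -0.069)
(-5.957, -10.972)
(-4.989, -14.853)

Answer: (0, 0)
(-7, 0)
(-20, 0)
(-13.381, -2.279)
(-1.09, -6.511)
(-6.606, -2.202)
(-16.85, 5.802)
(-13.037, -0.069)
(-5.957, -10.972)
(-4.989, -14.853)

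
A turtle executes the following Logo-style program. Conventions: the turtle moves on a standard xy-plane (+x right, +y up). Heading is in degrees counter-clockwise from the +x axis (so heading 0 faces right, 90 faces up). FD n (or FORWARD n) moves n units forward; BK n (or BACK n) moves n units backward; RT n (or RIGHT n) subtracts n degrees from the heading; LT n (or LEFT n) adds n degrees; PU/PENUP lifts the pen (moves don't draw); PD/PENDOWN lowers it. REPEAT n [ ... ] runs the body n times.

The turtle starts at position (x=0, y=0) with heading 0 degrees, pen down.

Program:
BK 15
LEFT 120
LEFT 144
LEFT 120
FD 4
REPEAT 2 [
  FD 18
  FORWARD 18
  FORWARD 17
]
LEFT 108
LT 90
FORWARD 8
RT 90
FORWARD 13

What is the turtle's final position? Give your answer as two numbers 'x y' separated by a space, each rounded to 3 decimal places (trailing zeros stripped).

Executing turtle program step by step:
Start: pos=(0,0), heading=0, pen down
BK 15: (0,0) -> (-15,0) [heading=0, draw]
LT 120: heading 0 -> 120
LT 144: heading 120 -> 264
LT 120: heading 264 -> 24
FD 4: (-15,0) -> (-11.346,1.627) [heading=24, draw]
REPEAT 2 [
  -- iteration 1/2 --
  FD 18: (-11.346,1.627) -> (5.098,8.948) [heading=24, draw]
  FD 18: (5.098,8.948) -> (21.542,16.269) [heading=24, draw]
  FD 17: (21.542,16.269) -> (37.072,23.184) [heading=24, draw]
  -- iteration 2/2 --
  FD 18: (37.072,23.184) -> (53.516,30.505) [heading=24, draw]
  FD 18: (53.516,30.505) -> (69.96,37.827) [heading=24, draw]
  FD 17: (69.96,37.827) -> (85.49,44.741) [heading=24, draw]
]
LT 108: heading 24 -> 132
LT 90: heading 132 -> 222
FD 8: (85.49,44.741) -> (79.545,39.388) [heading=222, draw]
RT 90: heading 222 -> 132
FD 13: (79.545,39.388) -> (70.846,49.049) [heading=132, draw]
Final: pos=(70.846,49.049), heading=132, 10 segment(s) drawn

Answer: 70.846 49.049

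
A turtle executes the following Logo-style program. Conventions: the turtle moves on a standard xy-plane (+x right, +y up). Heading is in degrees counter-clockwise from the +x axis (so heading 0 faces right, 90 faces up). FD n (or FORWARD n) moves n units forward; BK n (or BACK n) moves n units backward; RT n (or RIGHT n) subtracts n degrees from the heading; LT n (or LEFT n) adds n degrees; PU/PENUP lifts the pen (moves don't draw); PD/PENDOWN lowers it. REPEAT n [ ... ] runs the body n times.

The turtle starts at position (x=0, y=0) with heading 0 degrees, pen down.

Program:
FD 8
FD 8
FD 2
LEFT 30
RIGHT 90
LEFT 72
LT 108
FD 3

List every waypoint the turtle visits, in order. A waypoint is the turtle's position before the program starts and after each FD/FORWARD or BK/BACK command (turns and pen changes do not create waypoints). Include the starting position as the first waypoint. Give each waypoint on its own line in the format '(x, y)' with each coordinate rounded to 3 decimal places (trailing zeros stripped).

Executing turtle program step by step:
Start: pos=(0,0), heading=0, pen down
FD 8: (0,0) -> (8,0) [heading=0, draw]
FD 8: (8,0) -> (16,0) [heading=0, draw]
FD 2: (16,0) -> (18,0) [heading=0, draw]
LT 30: heading 0 -> 30
RT 90: heading 30 -> 300
LT 72: heading 300 -> 12
LT 108: heading 12 -> 120
FD 3: (18,0) -> (16.5,2.598) [heading=120, draw]
Final: pos=(16.5,2.598), heading=120, 4 segment(s) drawn
Waypoints (5 total):
(0, 0)
(8, 0)
(16, 0)
(18, 0)
(16.5, 2.598)

Answer: (0, 0)
(8, 0)
(16, 0)
(18, 0)
(16.5, 2.598)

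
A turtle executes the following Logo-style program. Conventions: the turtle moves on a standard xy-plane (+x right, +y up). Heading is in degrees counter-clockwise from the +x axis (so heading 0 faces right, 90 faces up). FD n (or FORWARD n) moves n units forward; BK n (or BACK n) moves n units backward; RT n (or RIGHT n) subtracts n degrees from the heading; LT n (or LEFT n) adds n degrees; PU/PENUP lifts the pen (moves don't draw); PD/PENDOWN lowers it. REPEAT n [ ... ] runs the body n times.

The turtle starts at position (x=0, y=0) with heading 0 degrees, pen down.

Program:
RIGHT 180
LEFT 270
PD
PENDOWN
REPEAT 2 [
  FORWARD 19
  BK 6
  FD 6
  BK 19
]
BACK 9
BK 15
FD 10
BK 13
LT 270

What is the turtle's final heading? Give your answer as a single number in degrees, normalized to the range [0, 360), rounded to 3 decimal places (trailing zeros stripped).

Executing turtle program step by step:
Start: pos=(0,0), heading=0, pen down
RT 180: heading 0 -> 180
LT 270: heading 180 -> 90
PD: pen down
PD: pen down
REPEAT 2 [
  -- iteration 1/2 --
  FD 19: (0,0) -> (0,19) [heading=90, draw]
  BK 6: (0,19) -> (0,13) [heading=90, draw]
  FD 6: (0,13) -> (0,19) [heading=90, draw]
  BK 19: (0,19) -> (0,0) [heading=90, draw]
  -- iteration 2/2 --
  FD 19: (0,0) -> (0,19) [heading=90, draw]
  BK 6: (0,19) -> (0,13) [heading=90, draw]
  FD 6: (0,13) -> (0,19) [heading=90, draw]
  BK 19: (0,19) -> (0,0) [heading=90, draw]
]
BK 9: (0,0) -> (0,-9) [heading=90, draw]
BK 15: (0,-9) -> (0,-24) [heading=90, draw]
FD 10: (0,-24) -> (0,-14) [heading=90, draw]
BK 13: (0,-14) -> (0,-27) [heading=90, draw]
LT 270: heading 90 -> 0
Final: pos=(0,-27), heading=0, 12 segment(s) drawn

Answer: 0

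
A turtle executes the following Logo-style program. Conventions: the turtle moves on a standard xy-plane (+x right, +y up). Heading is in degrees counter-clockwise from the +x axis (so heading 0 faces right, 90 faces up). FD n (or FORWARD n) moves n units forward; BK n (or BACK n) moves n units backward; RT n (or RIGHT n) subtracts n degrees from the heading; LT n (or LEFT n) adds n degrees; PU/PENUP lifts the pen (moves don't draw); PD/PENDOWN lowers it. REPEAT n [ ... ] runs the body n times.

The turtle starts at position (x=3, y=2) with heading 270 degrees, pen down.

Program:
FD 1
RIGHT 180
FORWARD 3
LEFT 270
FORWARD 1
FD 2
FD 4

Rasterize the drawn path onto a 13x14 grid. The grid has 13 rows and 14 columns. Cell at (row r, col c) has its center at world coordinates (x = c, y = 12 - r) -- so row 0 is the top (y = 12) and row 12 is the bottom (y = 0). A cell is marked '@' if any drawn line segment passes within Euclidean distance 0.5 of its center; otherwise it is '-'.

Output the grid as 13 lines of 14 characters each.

Answer: --------------
--------------
--------------
--------------
--------------
--------------
--------------
--------------
---@@@@@@@@---
---@----------
---@----------
---@----------
--------------

Derivation:
Segment 0: (3,2) -> (3,1)
Segment 1: (3,1) -> (3,4)
Segment 2: (3,4) -> (4,4)
Segment 3: (4,4) -> (6,4)
Segment 4: (6,4) -> (10,4)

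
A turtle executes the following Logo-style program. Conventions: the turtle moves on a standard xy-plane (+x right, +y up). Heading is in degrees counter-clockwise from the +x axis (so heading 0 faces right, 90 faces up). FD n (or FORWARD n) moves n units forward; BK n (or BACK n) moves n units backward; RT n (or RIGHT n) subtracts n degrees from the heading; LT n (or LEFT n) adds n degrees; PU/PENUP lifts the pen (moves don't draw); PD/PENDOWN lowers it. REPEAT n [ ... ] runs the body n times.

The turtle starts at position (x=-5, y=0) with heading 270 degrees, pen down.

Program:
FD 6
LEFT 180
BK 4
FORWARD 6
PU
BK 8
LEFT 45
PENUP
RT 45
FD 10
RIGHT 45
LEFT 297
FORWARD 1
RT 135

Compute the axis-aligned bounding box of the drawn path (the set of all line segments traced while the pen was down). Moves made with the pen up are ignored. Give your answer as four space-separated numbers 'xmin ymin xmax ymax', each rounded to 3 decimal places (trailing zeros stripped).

Answer: -5 -10 -5 0

Derivation:
Executing turtle program step by step:
Start: pos=(-5,0), heading=270, pen down
FD 6: (-5,0) -> (-5,-6) [heading=270, draw]
LT 180: heading 270 -> 90
BK 4: (-5,-6) -> (-5,-10) [heading=90, draw]
FD 6: (-5,-10) -> (-5,-4) [heading=90, draw]
PU: pen up
BK 8: (-5,-4) -> (-5,-12) [heading=90, move]
LT 45: heading 90 -> 135
PU: pen up
RT 45: heading 135 -> 90
FD 10: (-5,-12) -> (-5,-2) [heading=90, move]
RT 45: heading 90 -> 45
LT 297: heading 45 -> 342
FD 1: (-5,-2) -> (-4.049,-2.309) [heading=342, move]
RT 135: heading 342 -> 207
Final: pos=(-4.049,-2.309), heading=207, 3 segment(s) drawn

Segment endpoints: x in {-5, -5, -5}, y in {-10, -6, -4, 0}
xmin=-5, ymin=-10, xmax=-5, ymax=0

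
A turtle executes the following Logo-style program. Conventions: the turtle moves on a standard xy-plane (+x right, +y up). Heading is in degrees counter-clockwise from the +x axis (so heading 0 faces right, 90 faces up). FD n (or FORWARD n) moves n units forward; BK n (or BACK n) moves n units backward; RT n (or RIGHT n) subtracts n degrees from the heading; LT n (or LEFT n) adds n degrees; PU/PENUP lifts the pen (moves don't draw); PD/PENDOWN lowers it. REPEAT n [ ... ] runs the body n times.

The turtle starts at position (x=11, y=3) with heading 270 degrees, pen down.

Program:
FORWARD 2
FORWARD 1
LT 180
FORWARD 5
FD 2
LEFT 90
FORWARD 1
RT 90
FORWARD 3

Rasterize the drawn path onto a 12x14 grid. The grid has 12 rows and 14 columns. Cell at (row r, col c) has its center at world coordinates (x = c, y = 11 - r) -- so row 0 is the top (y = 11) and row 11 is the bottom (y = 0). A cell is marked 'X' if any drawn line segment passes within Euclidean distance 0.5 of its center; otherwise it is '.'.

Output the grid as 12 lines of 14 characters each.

Segment 0: (11,3) -> (11,1)
Segment 1: (11,1) -> (11,0)
Segment 2: (11,0) -> (11,5)
Segment 3: (11,5) -> (11,7)
Segment 4: (11,7) -> (10,7)
Segment 5: (10,7) -> (10,10)

Answer: ..............
..........X...
..........X...
..........X...
..........XX..
...........X..
...........X..
...........X..
...........X..
...........X..
...........X..
...........X..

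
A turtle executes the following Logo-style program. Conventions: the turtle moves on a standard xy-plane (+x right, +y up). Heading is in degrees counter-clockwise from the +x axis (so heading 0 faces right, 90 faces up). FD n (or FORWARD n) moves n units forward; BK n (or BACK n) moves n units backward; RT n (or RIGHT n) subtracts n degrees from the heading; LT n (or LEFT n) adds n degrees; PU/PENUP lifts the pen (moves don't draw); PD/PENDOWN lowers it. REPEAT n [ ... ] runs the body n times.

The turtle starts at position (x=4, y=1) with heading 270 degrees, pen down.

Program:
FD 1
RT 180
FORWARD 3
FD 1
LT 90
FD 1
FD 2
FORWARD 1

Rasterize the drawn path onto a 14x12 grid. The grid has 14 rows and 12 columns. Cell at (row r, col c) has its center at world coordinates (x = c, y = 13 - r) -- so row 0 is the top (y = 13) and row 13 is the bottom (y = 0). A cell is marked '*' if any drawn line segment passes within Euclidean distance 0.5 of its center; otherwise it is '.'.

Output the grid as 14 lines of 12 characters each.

Segment 0: (4,1) -> (4,0)
Segment 1: (4,0) -> (4,3)
Segment 2: (4,3) -> (4,4)
Segment 3: (4,4) -> (3,4)
Segment 4: (3,4) -> (1,4)
Segment 5: (1,4) -> (0,4)

Answer: ............
............
............
............
............
............
............
............
............
*****.......
....*.......
....*.......
....*.......
....*.......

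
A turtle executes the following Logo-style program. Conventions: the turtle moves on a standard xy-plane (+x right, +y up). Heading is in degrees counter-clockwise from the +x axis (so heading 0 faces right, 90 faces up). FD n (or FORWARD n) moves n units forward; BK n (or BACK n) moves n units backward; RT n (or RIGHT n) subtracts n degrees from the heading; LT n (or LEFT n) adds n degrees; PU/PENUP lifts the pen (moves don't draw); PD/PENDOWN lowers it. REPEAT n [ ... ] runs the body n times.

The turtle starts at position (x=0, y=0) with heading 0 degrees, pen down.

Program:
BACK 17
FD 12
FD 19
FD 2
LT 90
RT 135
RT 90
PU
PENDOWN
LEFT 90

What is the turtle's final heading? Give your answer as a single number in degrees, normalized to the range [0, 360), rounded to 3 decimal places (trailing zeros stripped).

Answer: 315

Derivation:
Executing turtle program step by step:
Start: pos=(0,0), heading=0, pen down
BK 17: (0,0) -> (-17,0) [heading=0, draw]
FD 12: (-17,0) -> (-5,0) [heading=0, draw]
FD 19: (-5,0) -> (14,0) [heading=0, draw]
FD 2: (14,0) -> (16,0) [heading=0, draw]
LT 90: heading 0 -> 90
RT 135: heading 90 -> 315
RT 90: heading 315 -> 225
PU: pen up
PD: pen down
LT 90: heading 225 -> 315
Final: pos=(16,0), heading=315, 4 segment(s) drawn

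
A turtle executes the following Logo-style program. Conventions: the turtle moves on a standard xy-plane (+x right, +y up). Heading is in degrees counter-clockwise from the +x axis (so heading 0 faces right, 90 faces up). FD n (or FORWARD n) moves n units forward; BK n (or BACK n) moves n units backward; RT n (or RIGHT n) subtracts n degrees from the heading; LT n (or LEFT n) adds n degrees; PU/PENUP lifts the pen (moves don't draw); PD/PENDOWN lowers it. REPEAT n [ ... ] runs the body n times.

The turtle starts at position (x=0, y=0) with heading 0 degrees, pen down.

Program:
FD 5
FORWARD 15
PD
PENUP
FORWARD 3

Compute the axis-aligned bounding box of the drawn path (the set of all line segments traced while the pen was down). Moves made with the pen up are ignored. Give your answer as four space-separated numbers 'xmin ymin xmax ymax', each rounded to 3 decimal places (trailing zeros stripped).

Executing turtle program step by step:
Start: pos=(0,0), heading=0, pen down
FD 5: (0,0) -> (5,0) [heading=0, draw]
FD 15: (5,0) -> (20,0) [heading=0, draw]
PD: pen down
PU: pen up
FD 3: (20,0) -> (23,0) [heading=0, move]
Final: pos=(23,0), heading=0, 2 segment(s) drawn

Segment endpoints: x in {0, 5, 20}, y in {0}
xmin=0, ymin=0, xmax=20, ymax=0

Answer: 0 0 20 0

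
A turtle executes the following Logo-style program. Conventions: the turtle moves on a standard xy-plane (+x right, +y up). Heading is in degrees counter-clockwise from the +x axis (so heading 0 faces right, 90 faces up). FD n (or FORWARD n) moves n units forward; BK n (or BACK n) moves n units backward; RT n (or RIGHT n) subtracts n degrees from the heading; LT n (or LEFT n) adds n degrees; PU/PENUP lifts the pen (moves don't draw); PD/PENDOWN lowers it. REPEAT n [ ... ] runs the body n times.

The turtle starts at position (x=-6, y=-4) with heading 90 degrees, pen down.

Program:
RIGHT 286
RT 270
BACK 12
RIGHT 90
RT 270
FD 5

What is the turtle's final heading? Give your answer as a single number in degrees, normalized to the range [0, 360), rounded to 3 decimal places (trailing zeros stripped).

Executing turtle program step by step:
Start: pos=(-6,-4), heading=90, pen down
RT 286: heading 90 -> 164
RT 270: heading 164 -> 254
BK 12: (-6,-4) -> (-2.692,7.535) [heading=254, draw]
RT 90: heading 254 -> 164
RT 270: heading 164 -> 254
FD 5: (-2.692,7.535) -> (-4.071,2.729) [heading=254, draw]
Final: pos=(-4.071,2.729), heading=254, 2 segment(s) drawn

Answer: 254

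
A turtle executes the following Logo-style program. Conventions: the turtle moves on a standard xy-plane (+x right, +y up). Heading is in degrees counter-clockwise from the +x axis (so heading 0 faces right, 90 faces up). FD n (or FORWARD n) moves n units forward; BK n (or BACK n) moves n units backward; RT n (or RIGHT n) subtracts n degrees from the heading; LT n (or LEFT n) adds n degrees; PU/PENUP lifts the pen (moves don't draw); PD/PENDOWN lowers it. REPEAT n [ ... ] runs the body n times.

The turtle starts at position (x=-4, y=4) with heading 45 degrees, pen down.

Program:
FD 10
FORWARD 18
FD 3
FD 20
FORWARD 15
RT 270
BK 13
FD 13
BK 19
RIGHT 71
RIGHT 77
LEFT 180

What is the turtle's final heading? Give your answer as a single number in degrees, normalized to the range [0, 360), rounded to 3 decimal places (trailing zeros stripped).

Answer: 167

Derivation:
Executing turtle program step by step:
Start: pos=(-4,4), heading=45, pen down
FD 10: (-4,4) -> (3.071,11.071) [heading=45, draw]
FD 18: (3.071,11.071) -> (15.799,23.799) [heading=45, draw]
FD 3: (15.799,23.799) -> (17.92,25.92) [heading=45, draw]
FD 20: (17.92,25.92) -> (32.062,40.062) [heading=45, draw]
FD 15: (32.062,40.062) -> (42.669,50.669) [heading=45, draw]
RT 270: heading 45 -> 135
BK 13: (42.669,50.669) -> (51.861,41.477) [heading=135, draw]
FD 13: (51.861,41.477) -> (42.669,50.669) [heading=135, draw]
BK 19: (42.669,50.669) -> (56.104,37.234) [heading=135, draw]
RT 71: heading 135 -> 64
RT 77: heading 64 -> 347
LT 180: heading 347 -> 167
Final: pos=(56.104,37.234), heading=167, 8 segment(s) drawn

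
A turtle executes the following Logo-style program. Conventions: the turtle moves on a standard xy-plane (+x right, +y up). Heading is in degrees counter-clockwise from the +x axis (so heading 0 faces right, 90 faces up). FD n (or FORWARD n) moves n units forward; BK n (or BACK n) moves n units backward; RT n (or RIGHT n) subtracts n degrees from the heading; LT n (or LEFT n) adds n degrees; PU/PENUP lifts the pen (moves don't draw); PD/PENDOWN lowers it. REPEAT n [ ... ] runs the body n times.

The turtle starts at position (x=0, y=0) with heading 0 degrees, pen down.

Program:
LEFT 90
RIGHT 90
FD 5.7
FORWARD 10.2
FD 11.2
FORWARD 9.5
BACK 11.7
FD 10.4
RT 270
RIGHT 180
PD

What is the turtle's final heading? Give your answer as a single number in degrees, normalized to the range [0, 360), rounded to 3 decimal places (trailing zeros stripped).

Answer: 270

Derivation:
Executing turtle program step by step:
Start: pos=(0,0), heading=0, pen down
LT 90: heading 0 -> 90
RT 90: heading 90 -> 0
FD 5.7: (0,0) -> (5.7,0) [heading=0, draw]
FD 10.2: (5.7,0) -> (15.9,0) [heading=0, draw]
FD 11.2: (15.9,0) -> (27.1,0) [heading=0, draw]
FD 9.5: (27.1,0) -> (36.6,0) [heading=0, draw]
BK 11.7: (36.6,0) -> (24.9,0) [heading=0, draw]
FD 10.4: (24.9,0) -> (35.3,0) [heading=0, draw]
RT 270: heading 0 -> 90
RT 180: heading 90 -> 270
PD: pen down
Final: pos=(35.3,0), heading=270, 6 segment(s) drawn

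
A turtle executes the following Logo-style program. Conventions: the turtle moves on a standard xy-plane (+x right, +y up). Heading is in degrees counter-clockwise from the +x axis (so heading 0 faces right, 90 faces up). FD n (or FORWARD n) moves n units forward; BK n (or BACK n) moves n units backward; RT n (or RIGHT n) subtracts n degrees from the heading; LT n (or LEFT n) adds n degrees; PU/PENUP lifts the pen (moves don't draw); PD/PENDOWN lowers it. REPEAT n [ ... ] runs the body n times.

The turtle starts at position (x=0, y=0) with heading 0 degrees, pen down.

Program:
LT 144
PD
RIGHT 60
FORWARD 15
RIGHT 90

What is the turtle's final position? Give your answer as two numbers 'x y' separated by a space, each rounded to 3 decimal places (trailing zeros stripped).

Answer: 1.568 14.918

Derivation:
Executing turtle program step by step:
Start: pos=(0,0), heading=0, pen down
LT 144: heading 0 -> 144
PD: pen down
RT 60: heading 144 -> 84
FD 15: (0,0) -> (1.568,14.918) [heading=84, draw]
RT 90: heading 84 -> 354
Final: pos=(1.568,14.918), heading=354, 1 segment(s) drawn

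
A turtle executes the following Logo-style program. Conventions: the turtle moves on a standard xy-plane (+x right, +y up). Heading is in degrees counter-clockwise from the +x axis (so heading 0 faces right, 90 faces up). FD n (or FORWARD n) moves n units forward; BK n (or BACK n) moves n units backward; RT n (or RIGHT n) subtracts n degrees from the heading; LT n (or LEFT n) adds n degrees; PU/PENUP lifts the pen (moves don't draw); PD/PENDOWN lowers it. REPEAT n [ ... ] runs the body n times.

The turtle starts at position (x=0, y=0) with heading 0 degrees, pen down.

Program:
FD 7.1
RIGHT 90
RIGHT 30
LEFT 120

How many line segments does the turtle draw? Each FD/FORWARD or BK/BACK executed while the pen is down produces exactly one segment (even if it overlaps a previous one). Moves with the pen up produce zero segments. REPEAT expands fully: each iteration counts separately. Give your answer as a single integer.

Executing turtle program step by step:
Start: pos=(0,0), heading=0, pen down
FD 7.1: (0,0) -> (7.1,0) [heading=0, draw]
RT 90: heading 0 -> 270
RT 30: heading 270 -> 240
LT 120: heading 240 -> 0
Final: pos=(7.1,0), heading=0, 1 segment(s) drawn
Segments drawn: 1

Answer: 1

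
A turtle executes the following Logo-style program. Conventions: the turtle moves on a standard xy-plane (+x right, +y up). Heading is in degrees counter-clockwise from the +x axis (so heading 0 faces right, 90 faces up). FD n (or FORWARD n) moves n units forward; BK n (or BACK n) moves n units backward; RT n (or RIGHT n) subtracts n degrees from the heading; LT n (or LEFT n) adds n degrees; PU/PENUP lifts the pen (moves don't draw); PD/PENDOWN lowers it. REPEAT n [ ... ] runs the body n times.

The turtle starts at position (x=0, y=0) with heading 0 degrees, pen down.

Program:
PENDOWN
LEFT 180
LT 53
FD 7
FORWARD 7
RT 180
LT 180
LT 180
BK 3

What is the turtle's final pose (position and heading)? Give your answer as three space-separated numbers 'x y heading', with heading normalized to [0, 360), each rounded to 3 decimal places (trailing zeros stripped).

Executing turtle program step by step:
Start: pos=(0,0), heading=0, pen down
PD: pen down
LT 180: heading 0 -> 180
LT 53: heading 180 -> 233
FD 7: (0,0) -> (-4.213,-5.59) [heading=233, draw]
FD 7: (-4.213,-5.59) -> (-8.425,-11.181) [heading=233, draw]
RT 180: heading 233 -> 53
LT 180: heading 53 -> 233
LT 180: heading 233 -> 53
BK 3: (-8.425,-11.181) -> (-10.231,-13.577) [heading=53, draw]
Final: pos=(-10.231,-13.577), heading=53, 3 segment(s) drawn

Answer: -10.231 -13.577 53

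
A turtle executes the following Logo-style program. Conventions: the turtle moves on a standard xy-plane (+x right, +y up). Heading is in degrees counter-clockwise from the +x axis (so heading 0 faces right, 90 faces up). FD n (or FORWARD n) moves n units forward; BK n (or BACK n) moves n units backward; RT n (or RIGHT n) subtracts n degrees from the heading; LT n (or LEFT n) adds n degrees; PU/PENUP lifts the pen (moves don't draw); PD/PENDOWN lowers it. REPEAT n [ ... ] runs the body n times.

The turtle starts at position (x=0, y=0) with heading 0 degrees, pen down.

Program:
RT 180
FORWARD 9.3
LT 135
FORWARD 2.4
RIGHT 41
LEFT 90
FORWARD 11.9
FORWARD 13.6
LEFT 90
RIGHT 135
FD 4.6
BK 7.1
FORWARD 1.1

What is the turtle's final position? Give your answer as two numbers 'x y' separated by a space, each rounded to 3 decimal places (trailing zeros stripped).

Answer: 16.778 1

Derivation:
Executing turtle program step by step:
Start: pos=(0,0), heading=0, pen down
RT 180: heading 0 -> 180
FD 9.3: (0,0) -> (-9.3,0) [heading=180, draw]
LT 135: heading 180 -> 315
FD 2.4: (-9.3,0) -> (-7.603,-1.697) [heading=315, draw]
RT 41: heading 315 -> 274
LT 90: heading 274 -> 4
FD 11.9: (-7.603,-1.697) -> (4.268,-0.867) [heading=4, draw]
FD 13.6: (4.268,-0.867) -> (17.835,0.082) [heading=4, draw]
LT 90: heading 4 -> 94
RT 135: heading 94 -> 319
FD 4.6: (17.835,0.082) -> (21.307,-2.936) [heading=319, draw]
BK 7.1: (21.307,-2.936) -> (15.948,1.722) [heading=319, draw]
FD 1.1: (15.948,1.722) -> (16.778,1) [heading=319, draw]
Final: pos=(16.778,1), heading=319, 7 segment(s) drawn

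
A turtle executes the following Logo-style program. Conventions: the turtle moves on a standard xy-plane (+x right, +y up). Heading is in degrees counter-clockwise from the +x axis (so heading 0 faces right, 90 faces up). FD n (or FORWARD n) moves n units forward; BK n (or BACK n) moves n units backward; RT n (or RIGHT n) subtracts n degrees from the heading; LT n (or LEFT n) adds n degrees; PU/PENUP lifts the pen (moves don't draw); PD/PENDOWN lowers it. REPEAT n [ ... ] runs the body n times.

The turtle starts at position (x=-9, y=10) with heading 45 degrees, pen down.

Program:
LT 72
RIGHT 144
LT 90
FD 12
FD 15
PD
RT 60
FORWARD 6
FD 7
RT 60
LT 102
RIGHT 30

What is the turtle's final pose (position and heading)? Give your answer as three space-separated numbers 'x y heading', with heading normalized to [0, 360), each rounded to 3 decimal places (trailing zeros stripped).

Executing turtle program step by step:
Start: pos=(-9,10), heading=45, pen down
LT 72: heading 45 -> 117
RT 144: heading 117 -> 333
LT 90: heading 333 -> 63
FD 12: (-9,10) -> (-3.552,20.692) [heading=63, draw]
FD 15: (-3.552,20.692) -> (3.258,34.057) [heading=63, draw]
PD: pen down
RT 60: heading 63 -> 3
FD 6: (3.258,34.057) -> (9.25,34.371) [heading=3, draw]
FD 7: (9.25,34.371) -> (16.24,34.738) [heading=3, draw]
RT 60: heading 3 -> 303
LT 102: heading 303 -> 45
RT 30: heading 45 -> 15
Final: pos=(16.24,34.738), heading=15, 4 segment(s) drawn

Answer: 16.24 34.738 15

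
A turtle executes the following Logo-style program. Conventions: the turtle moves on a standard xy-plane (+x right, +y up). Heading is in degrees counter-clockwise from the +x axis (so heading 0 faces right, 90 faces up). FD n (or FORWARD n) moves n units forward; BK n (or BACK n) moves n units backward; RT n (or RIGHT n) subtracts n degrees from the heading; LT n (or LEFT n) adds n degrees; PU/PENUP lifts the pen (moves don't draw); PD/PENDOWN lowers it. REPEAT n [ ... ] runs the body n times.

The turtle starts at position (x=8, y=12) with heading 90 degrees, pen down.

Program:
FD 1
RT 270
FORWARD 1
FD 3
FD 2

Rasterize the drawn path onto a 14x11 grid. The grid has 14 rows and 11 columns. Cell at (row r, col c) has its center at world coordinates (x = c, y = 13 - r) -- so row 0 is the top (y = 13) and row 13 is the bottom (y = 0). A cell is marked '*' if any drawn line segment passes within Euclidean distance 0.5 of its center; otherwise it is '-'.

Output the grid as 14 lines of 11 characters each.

Segment 0: (8,12) -> (8,13)
Segment 1: (8,13) -> (7,13)
Segment 2: (7,13) -> (4,13)
Segment 3: (4,13) -> (2,13)

Answer: --*******--
--------*--
-----------
-----------
-----------
-----------
-----------
-----------
-----------
-----------
-----------
-----------
-----------
-----------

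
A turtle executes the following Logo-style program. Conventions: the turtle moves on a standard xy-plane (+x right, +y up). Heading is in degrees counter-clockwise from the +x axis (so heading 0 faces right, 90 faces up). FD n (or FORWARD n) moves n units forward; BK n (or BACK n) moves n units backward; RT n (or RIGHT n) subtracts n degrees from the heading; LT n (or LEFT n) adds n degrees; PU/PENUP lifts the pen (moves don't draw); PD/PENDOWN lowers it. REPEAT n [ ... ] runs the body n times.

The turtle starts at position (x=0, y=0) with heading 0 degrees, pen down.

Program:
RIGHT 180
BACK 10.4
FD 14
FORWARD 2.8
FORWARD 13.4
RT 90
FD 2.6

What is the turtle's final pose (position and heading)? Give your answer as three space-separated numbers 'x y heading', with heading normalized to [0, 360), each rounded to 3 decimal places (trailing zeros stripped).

Answer: -19.8 2.6 90

Derivation:
Executing turtle program step by step:
Start: pos=(0,0), heading=0, pen down
RT 180: heading 0 -> 180
BK 10.4: (0,0) -> (10.4,0) [heading=180, draw]
FD 14: (10.4,0) -> (-3.6,0) [heading=180, draw]
FD 2.8: (-3.6,0) -> (-6.4,0) [heading=180, draw]
FD 13.4: (-6.4,0) -> (-19.8,0) [heading=180, draw]
RT 90: heading 180 -> 90
FD 2.6: (-19.8,0) -> (-19.8,2.6) [heading=90, draw]
Final: pos=(-19.8,2.6), heading=90, 5 segment(s) drawn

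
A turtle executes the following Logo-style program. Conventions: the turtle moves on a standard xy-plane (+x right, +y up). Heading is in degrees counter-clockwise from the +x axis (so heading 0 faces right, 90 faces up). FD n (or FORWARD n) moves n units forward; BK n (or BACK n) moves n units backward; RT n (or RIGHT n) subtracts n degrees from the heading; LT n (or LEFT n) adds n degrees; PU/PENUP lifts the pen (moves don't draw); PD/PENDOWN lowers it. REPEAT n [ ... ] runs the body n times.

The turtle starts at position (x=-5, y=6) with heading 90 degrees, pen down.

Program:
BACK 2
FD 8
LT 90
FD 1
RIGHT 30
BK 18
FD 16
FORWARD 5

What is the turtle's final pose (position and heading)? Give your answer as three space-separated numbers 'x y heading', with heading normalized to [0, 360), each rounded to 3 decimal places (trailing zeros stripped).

Executing turtle program step by step:
Start: pos=(-5,6), heading=90, pen down
BK 2: (-5,6) -> (-5,4) [heading=90, draw]
FD 8: (-5,4) -> (-5,12) [heading=90, draw]
LT 90: heading 90 -> 180
FD 1: (-5,12) -> (-6,12) [heading=180, draw]
RT 30: heading 180 -> 150
BK 18: (-6,12) -> (9.588,3) [heading=150, draw]
FD 16: (9.588,3) -> (-4.268,11) [heading=150, draw]
FD 5: (-4.268,11) -> (-8.598,13.5) [heading=150, draw]
Final: pos=(-8.598,13.5), heading=150, 6 segment(s) drawn

Answer: -8.598 13.5 150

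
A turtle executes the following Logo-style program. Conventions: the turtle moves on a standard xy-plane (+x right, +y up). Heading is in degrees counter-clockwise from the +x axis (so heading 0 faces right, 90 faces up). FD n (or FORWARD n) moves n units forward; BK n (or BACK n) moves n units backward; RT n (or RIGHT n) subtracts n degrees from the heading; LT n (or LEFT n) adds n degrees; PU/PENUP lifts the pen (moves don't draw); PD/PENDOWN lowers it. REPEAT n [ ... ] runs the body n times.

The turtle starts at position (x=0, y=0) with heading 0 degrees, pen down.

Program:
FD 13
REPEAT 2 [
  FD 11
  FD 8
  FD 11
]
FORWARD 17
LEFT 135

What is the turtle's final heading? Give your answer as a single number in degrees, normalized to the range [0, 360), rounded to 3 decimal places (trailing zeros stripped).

Answer: 135

Derivation:
Executing turtle program step by step:
Start: pos=(0,0), heading=0, pen down
FD 13: (0,0) -> (13,0) [heading=0, draw]
REPEAT 2 [
  -- iteration 1/2 --
  FD 11: (13,0) -> (24,0) [heading=0, draw]
  FD 8: (24,0) -> (32,0) [heading=0, draw]
  FD 11: (32,0) -> (43,0) [heading=0, draw]
  -- iteration 2/2 --
  FD 11: (43,0) -> (54,0) [heading=0, draw]
  FD 8: (54,0) -> (62,0) [heading=0, draw]
  FD 11: (62,0) -> (73,0) [heading=0, draw]
]
FD 17: (73,0) -> (90,0) [heading=0, draw]
LT 135: heading 0 -> 135
Final: pos=(90,0), heading=135, 8 segment(s) drawn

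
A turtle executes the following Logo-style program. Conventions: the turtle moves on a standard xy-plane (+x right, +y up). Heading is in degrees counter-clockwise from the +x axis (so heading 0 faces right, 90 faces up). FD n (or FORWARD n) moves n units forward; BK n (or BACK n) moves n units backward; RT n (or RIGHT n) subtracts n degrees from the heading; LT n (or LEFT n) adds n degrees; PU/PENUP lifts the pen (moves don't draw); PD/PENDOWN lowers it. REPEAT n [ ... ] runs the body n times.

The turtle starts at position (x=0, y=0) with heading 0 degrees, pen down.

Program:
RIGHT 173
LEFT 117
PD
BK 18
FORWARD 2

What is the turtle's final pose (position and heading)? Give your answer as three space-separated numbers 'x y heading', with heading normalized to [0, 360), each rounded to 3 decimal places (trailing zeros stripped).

Executing turtle program step by step:
Start: pos=(0,0), heading=0, pen down
RT 173: heading 0 -> 187
LT 117: heading 187 -> 304
PD: pen down
BK 18: (0,0) -> (-10.065,14.923) [heading=304, draw]
FD 2: (-10.065,14.923) -> (-8.947,13.265) [heading=304, draw]
Final: pos=(-8.947,13.265), heading=304, 2 segment(s) drawn

Answer: -8.947 13.265 304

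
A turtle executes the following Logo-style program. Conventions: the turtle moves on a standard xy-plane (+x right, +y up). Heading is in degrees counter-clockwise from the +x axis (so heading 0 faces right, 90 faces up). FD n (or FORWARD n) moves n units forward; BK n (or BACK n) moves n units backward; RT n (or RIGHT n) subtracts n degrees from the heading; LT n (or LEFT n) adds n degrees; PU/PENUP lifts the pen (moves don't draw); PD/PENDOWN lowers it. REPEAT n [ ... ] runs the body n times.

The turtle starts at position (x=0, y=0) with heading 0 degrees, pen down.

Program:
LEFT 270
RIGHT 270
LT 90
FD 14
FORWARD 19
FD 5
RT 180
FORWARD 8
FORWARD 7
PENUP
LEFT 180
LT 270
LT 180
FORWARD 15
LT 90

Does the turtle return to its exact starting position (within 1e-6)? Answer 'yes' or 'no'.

Executing turtle program step by step:
Start: pos=(0,0), heading=0, pen down
LT 270: heading 0 -> 270
RT 270: heading 270 -> 0
LT 90: heading 0 -> 90
FD 14: (0,0) -> (0,14) [heading=90, draw]
FD 19: (0,14) -> (0,33) [heading=90, draw]
FD 5: (0,33) -> (0,38) [heading=90, draw]
RT 180: heading 90 -> 270
FD 8: (0,38) -> (0,30) [heading=270, draw]
FD 7: (0,30) -> (0,23) [heading=270, draw]
PU: pen up
LT 180: heading 270 -> 90
LT 270: heading 90 -> 0
LT 180: heading 0 -> 180
FD 15: (0,23) -> (-15,23) [heading=180, move]
LT 90: heading 180 -> 270
Final: pos=(-15,23), heading=270, 5 segment(s) drawn

Start position: (0, 0)
Final position: (-15, 23)
Distance = 27.459; >= 1e-6 -> NOT closed

Answer: no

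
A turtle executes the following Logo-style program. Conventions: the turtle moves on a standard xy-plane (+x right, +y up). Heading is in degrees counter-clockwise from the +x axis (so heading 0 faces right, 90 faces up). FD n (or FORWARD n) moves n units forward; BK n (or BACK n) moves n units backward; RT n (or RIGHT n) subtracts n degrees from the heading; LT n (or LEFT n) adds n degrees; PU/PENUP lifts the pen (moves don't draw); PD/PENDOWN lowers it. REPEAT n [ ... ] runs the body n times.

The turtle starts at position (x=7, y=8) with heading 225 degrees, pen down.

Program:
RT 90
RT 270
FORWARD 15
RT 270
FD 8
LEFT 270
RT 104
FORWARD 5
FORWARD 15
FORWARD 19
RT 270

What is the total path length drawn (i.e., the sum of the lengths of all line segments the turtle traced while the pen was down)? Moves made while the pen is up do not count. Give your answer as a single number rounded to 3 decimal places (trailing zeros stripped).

Answer: 62

Derivation:
Executing turtle program step by step:
Start: pos=(7,8), heading=225, pen down
RT 90: heading 225 -> 135
RT 270: heading 135 -> 225
FD 15: (7,8) -> (-3.607,-2.607) [heading=225, draw]
RT 270: heading 225 -> 315
FD 8: (-3.607,-2.607) -> (2.05,-8.263) [heading=315, draw]
LT 270: heading 315 -> 225
RT 104: heading 225 -> 121
FD 5: (2.05,-8.263) -> (-0.525,-3.978) [heading=121, draw]
FD 15: (-0.525,-3.978) -> (-8.251,8.88) [heading=121, draw]
FD 19: (-8.251,8.88) -> (-18.036,25.166) [heading=121, draw]
RT 270: heading 121 -> 211
Final: pos=(-18.036,25.166), heading=211, 5 segment(s) drawn

Segment lengths:
  seg 1: (7,8) -> (-3.607,-2.607), length = 15
  seg 2: (-3.607,-2.607) -> (2.05,-8.263), length = 8
  seg 3: (2.05,-8.263) -> (-0.525,-3.978), length = 5
  seg 4: (-0.525,-3.978) -> (-8.251,8.88), length = 15
  seg 5: (-8.251,8.88) -> (-18.036,25.166), length = 19
Total = 62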